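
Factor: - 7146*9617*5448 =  - 2^4*3^3*59^1 * 163^1*227^1*397^1 = -374403350736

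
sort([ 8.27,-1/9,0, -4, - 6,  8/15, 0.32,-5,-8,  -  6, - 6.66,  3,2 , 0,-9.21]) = [ - 9.21,-8, - 6.66,-6, - 6 , - 5, - 4 , - 1/9,0,0 , 0.32,8/15,2,3,  8.27]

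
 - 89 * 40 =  - 3560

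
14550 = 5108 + 9442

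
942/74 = 12+ 27/37=12.73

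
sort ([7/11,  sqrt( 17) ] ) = [7/11 , sqrt(17)] 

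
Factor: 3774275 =5^2*223^1*677^1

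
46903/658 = 71 + 185/658  =  71.28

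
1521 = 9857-8336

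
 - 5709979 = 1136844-6846823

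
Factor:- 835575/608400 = -2^( - 4)*3^(  -  1)*13^( - 1)*857^1 =- 857/624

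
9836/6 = 4918/3 = 1639.33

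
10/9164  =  5/4582 = 0.00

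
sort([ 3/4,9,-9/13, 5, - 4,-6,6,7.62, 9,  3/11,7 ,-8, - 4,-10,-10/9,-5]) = [ - 10,-8, - 6 , - 5,-4, - 4, - 10/9, - 9/13,3/11,  3/4, 5 , 6,  7, 7.62, 9,9 ]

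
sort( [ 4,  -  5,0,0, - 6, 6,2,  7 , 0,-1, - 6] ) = [ - 6,- 6, -5,- 1,  0 , 0, 0,2,4,6,7 ]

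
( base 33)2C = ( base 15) 53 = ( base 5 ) 303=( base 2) 1001110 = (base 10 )78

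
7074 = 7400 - 326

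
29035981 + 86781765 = 115817746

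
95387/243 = 95387/243 = 392.54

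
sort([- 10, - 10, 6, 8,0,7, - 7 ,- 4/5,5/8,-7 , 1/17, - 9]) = [ - 10, - 10, - 9,-7, - 7, - 4/5,0 , 1/17, 5/8,6, 7, 8]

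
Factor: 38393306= 2^1*7^1*53^1*59^1*877^1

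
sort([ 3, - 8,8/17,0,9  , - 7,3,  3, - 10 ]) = [ - 10, - 8,  -  7,0,8/17,3,3,3,9 ]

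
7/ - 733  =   - 7/733= -0.01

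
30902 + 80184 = 111086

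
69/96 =23/32 = 0.72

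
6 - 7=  - 1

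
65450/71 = 65450/71  =  921.83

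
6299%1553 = 87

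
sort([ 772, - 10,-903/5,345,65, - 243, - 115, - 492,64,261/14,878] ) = [ - 492,  -  243 ,-903/5,  -  115, - 10, 261/14, 64,65, 345,772,878] 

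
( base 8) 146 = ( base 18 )5C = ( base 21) 4I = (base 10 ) 102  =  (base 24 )46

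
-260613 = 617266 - 877879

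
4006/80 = 2003/40 = 50.08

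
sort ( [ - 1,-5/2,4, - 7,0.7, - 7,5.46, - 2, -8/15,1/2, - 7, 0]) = [ - 7, - 7, - 7, - 5/2, - 2,-1,-8/15,0 , 1/2,0.7,  4,5.46 ]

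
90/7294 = 45/3647 = 0.01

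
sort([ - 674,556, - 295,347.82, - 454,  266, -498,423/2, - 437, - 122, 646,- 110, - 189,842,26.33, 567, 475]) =[ - 674, - 498, - 454, - 437, - 295,-189, - 122, - 110,26.33,423/2, 266,347.82, 475,556, 567,646,842 ] 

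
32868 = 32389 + 479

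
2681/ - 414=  - 7 + 217/414=- 6.48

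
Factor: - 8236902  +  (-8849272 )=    - 17086174 = - 2^1*7^1*701^1*1741^1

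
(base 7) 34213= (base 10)8683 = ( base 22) HKF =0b10000111101011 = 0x21eb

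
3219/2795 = 3219/2795 = 1.15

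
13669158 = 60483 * 226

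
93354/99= 31118/33 = 942.97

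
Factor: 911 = 911^1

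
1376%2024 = 1376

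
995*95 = 94525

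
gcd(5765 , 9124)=1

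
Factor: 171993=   3^1*57331^1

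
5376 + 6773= 12149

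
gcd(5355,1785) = 1785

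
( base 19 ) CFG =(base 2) 1001000011001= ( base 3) 20100121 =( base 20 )BBD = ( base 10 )4633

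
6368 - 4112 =2256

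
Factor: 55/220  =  1/4 = 2^( - 2 ) 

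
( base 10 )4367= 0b1000100001111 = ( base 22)90b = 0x110F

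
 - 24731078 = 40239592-64970670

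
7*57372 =401604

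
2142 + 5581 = 7723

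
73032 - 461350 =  - 388318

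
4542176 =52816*86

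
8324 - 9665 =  - 1341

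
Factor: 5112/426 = 12 = 2^2*3^1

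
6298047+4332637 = 10630684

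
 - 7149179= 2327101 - 9476280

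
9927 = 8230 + 1697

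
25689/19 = 1352 + 1/19 = 1352.05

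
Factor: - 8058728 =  - 2^3*347^1*2903^1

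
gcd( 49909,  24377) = 1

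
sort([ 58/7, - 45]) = [-45, 58/7 ]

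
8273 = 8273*1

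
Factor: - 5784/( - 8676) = 2/3 = 2^1 * 3^( - 1 )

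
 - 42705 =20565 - 63270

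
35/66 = 35/66 = 0.53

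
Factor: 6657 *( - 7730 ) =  - 2^1*3^1*5^1*7^1*317^1*773^1 = - 51458610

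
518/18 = 28 + 7/9 = 28.78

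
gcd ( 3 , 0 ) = 3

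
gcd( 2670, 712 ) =178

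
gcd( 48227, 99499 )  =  29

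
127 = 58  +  69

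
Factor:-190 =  - 2^1*5^1*19^1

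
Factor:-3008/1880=-8/5 = -2^3*5^(-1)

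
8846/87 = 101 + 59/87 = 101.68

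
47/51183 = 1/1089 = 0.00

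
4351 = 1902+2449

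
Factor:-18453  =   - 3^1*6151^1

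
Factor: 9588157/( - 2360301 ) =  - 3^( - 1)*97^(  -  1)*8111^ (-1)*9588157^1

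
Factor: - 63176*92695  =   - 5856099320 = - 2^3*5^1*53^1*149^1*18539^1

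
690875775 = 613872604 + 77003171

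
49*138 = 6762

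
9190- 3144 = 6046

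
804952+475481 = 1280433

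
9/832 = 9/832 = 0.01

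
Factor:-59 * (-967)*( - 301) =-17172953 = -7^1*43^1 * 59^1 * 967^1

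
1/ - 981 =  - 1+980/981=- 0.00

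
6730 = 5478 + 1252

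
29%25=4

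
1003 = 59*17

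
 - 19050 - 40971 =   -  60021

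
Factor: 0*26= 0  =  0^1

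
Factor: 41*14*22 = 12628 = 2^2*7^1*11^1*41^1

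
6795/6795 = 1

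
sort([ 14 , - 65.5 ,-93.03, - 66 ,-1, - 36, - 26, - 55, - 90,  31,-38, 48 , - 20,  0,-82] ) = [-93.03 , - 90, - 82, - 66, - 65.5, - 55,-38 , - 36, - 26, - 20, -1, 0 , 14,31,48] 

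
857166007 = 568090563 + 289075444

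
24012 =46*522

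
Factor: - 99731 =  - 19^1*29^1*181^1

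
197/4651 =197/4651 =0.04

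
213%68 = 9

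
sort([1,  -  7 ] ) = [ - 7, 1] 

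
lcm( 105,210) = 210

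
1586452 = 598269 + 988183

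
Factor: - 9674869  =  -9674869^1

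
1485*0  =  0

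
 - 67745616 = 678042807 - 745788423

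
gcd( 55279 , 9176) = 1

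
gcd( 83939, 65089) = 1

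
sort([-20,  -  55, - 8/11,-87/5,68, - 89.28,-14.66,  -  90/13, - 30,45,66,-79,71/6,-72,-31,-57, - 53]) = [ - 89.28  , - 79,-72, - 57,- 55,-53, - 31 ,-30 ,-20, - 87/5, - 14.66, - 90/13, - 8/11,71/6, 45,  66,68 ]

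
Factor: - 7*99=-693 = -3^2*7^1*11^1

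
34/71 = 34/71 = 0.48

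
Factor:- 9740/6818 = - 2^1*5^1*7^(- 1) = -10/7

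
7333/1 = 7333 = 7333.00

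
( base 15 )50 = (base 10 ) 75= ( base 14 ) 55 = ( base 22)39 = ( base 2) 1001011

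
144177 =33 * 4369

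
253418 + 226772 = 480190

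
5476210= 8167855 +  - 2691645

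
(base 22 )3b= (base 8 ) 115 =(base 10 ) 77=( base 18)45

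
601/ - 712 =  - 601/712 = -0.84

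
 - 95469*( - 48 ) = 4582512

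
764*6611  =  5050804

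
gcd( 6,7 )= 1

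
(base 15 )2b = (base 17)27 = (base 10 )41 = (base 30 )1b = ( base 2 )101001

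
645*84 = 54180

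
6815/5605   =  1363/1121 = 1.22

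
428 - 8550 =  - 8122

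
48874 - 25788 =23086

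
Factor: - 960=- 2^6*3^1 *5^1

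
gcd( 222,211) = 1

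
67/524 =67/524 = 0.13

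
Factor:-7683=  -  3^1*13^1*197^1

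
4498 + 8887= 13385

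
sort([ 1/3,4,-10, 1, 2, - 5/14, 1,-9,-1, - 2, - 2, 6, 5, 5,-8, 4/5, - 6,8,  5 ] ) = [ - 10,-9, - 8,  -  6, - 2, - 2, - 1, - 5/14, 1/3, 4/5, 1,1,2,  4,5,5,5,6, 8] 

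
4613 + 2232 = 6845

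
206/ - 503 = -206/503 = - 0.41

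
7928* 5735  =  45467080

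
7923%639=255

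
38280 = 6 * 6380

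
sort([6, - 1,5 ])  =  [ - 1,5,6 ]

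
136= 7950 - 7814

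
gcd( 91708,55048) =4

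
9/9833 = 9/9833= 0.00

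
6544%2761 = 1022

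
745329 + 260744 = 1006073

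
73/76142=73/76142 = 0.00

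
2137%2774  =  2137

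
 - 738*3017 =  - 2226546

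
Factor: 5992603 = 5992603^1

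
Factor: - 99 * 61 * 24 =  - 2^3*3^3*11^1*61^1 = -144936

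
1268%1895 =1268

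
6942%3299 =344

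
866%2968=866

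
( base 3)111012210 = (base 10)9633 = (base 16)25A1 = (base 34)8BB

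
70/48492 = 35/24246 = 0.00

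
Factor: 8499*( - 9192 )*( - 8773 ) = 685371394584 =2^3 *3^2  *31^1 * 283^1*383^1* 2833^1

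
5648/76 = 1412/19= 74.32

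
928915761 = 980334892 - 51419131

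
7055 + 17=7072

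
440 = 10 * 44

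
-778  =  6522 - 7300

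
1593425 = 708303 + 885122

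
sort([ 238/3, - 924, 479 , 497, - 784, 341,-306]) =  [ - 924,- 784,-306, 238/3, 341,  479, 497]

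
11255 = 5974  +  5281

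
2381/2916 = 2381/2916 = 0.82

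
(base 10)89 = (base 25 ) 3e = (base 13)6b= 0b1011001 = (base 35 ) 2j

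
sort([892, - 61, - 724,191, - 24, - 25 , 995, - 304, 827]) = [ - 724, - 304, - 61, - 25 , - 24, 191,827,892, 995]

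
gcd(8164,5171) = 1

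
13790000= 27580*500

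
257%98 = 61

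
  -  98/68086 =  - 1 + 33994/34043=- 0.00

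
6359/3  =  6359/3 = 2119.67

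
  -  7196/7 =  - 1028 = - 1028.00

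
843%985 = 843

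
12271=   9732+2539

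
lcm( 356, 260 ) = 23140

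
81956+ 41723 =123679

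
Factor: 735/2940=1/4 = 2^(-2)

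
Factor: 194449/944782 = 2^ ( - 1)*337^1*577^1 * 472391^( - 1 )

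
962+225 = 1187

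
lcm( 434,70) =2170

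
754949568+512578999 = 1267528567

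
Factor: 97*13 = 13^1*97^1 = 1261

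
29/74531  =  29/74531 = 0.00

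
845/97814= 845/97814 = 0.01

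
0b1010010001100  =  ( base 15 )185A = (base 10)5260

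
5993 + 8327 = 14320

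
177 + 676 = 853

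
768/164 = 4 + 28/41 =4.68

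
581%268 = 45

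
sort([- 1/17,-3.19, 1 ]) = [-3.19, - 1/17,1 ]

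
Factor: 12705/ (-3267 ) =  - 35/9 = - 3^( - 2 )*5^1*7^1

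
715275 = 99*7225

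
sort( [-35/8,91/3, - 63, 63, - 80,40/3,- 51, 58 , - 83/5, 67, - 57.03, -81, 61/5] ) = [-81,-80,-63 , - 57.03 ,  -  51,-83/5,-35/8,61/5,40/3, 91/3 , 58,63, 67]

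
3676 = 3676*1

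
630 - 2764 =-2134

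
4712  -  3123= 1589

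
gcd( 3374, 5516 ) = 14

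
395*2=790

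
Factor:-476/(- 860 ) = 5^( - 1)*7^1 * 17^1 * 43^( - 1)   =  119/215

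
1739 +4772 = 6511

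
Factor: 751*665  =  499415 = 5^1*7^1*  19^1*751^1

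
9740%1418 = 1232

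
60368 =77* 784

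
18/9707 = 18/9707 = 0.00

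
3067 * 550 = 1686850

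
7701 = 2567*3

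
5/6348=5/6348=0.00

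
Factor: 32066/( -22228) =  - 16033/11114 = - 2^( - 1)*5557^( - 1 ) * 16033^1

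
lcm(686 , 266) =13034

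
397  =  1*397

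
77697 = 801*97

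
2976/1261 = 2976/1261  =  2.36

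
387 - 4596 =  - 4209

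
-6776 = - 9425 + 2649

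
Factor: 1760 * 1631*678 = 2^6*3^1 *5^1*7^1*11^1*113^1*233^1 = 1946239680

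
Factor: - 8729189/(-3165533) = 65633/23801 = 23801^(-1)*65633^1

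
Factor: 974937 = 3^1*324979^1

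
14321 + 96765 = 111086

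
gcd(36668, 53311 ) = 89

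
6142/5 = 6142/5 = 1228.40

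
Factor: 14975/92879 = 5^2*131^( - 1)*599^1*709^(  -  1 ) 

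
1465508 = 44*33307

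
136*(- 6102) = -829872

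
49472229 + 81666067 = 131138296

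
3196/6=1598/3 = 532.67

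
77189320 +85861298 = 163050618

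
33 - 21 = 12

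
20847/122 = 20847/122 = 170.88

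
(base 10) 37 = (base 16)25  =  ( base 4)211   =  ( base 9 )41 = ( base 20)1h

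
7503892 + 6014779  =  13518671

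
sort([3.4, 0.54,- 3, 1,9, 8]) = [ - 3, 0.54, 1,3.4 , 8, 9]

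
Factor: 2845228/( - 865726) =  - 1422614/432863 = -2^1*37^( - 1)*11699^( - 1)*711307^1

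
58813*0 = 0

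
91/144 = 91/144 = 0.63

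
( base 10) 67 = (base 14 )4B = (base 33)21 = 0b1000011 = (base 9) 74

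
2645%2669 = 2645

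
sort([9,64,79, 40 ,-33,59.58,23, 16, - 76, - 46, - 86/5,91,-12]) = [ - 76,-46,  -  33, - 86/5,  -  12,9,16,  23 , 40,59.58,64,79,91] 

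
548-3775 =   -  3227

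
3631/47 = 77 + 12/47 = 77.26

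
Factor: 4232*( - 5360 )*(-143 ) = 2^7*5^1*11^1*13^1*23^2*67^1 = 3243743360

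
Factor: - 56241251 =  - 11^1*5112841^1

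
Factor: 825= 3^1*  5^2*11^1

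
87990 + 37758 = 125748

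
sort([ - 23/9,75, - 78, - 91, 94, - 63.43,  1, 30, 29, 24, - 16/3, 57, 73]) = [-91, - 78,  -  63.43,  -  16/3, - 23/9, 1,24 , 29, 30,57, 73,  75, 94 ] 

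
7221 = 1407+5814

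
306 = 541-235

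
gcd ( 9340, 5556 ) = 4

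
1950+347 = 2297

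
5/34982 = 5/34982= 0.00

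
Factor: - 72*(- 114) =2^4*3^3*19^1 = 8208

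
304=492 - 188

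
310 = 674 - 364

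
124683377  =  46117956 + 78565421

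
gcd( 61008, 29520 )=1968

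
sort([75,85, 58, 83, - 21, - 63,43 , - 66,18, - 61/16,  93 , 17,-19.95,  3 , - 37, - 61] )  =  [ - 66, - 63, - 61, - 37, - 21,-19.95, - 61/16 , 3, 17,18,  43,58,75,83,85,93 ] 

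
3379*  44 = 148676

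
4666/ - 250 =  - 19 + 42/125=- 18.66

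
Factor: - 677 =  - 677^1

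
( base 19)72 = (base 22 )63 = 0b10000111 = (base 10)135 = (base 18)79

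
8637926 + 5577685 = 14215611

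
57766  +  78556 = 136322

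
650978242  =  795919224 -144940982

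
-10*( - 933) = 9330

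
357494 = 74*4831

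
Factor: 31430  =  2^1*5^1*7^1*449^1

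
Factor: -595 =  - 5^1*7^1*17^1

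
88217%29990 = 28237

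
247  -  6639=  - 6392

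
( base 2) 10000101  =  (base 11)111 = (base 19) 70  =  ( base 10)133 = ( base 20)6d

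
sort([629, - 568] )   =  [ -568,629]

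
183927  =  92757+91170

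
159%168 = 159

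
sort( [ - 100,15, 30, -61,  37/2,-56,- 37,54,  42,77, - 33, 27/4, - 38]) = [ - 100,-61, - 56, - 38, - 37, - 33,27/4,  15, 37/2,  30, 42,  54,77] 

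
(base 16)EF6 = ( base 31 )3uh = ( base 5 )110310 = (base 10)3830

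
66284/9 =66284/9=7364.89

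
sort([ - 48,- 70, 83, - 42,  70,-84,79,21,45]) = [ - 84,  -  70,-48, - 42,21, 45, 70, 79,83] 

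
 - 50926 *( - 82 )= 4175932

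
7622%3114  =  1394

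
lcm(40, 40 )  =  40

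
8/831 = 8/831 = 0.01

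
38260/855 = 7652/171 = 44.75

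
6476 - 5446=1030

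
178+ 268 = 446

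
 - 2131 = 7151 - 9282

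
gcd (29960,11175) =5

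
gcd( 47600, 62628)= 68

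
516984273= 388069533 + 128914740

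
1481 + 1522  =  3003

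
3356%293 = 133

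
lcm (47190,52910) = 1746030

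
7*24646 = 172522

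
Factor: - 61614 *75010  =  - 4621666140  =  - 2^2* 3^3*5^1 *7^1*13^1*163^1*577^1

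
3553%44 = 33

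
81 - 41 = 40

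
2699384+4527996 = 7227380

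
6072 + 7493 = 13565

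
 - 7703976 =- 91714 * 84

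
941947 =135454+806493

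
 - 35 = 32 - 67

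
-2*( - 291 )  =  582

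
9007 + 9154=18161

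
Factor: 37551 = 3^1 * 12517^1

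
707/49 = 101/7 = 14.43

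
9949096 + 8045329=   17994425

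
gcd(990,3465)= 495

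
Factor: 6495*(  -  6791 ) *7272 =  - 320750067240 = -2^3* 3^3*5^1*101^1*433^1*6791^1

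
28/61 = 28/61 = 0.46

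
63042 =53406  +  9636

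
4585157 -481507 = 4103650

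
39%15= 9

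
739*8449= 6243811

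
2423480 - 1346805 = 1076675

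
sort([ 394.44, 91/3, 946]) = [91/3,394.44,946] 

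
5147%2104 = 939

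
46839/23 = 2036 + 11/23 = 2036.48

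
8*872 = 6976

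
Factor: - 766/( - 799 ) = 2^1*17^( - 1)*47^( - 1)*383^1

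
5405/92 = 235/4 = 58.75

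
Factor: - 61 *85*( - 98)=508130 = 2^1*5^1*7^2*17^1*61^1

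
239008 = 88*2716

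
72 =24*3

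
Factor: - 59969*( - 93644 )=5615737036 = 2^2*7^1*13^1*41^1*571^1*659^1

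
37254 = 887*42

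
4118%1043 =989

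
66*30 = 1980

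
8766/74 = 118+17/37 = 118.46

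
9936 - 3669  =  6267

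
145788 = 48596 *3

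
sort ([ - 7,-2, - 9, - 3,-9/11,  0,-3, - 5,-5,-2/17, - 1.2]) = [-9, - 7,-5, -5, - 3,-3,  -  2, - 1.2, - 9/11, - 2/17,0]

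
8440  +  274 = 8714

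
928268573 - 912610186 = 15658387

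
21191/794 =21191/794 = 26.69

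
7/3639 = 7/3639=0.00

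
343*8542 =2929906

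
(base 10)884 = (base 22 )1I4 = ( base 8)1564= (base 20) 244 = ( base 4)31310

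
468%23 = 8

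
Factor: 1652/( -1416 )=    - 2^( - 1 ) * 3^(-1 )*7^1 = -  7/6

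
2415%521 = 331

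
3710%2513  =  1197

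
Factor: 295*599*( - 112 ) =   -  2^4*5^1*7^1*59^1*599^1= - 19790960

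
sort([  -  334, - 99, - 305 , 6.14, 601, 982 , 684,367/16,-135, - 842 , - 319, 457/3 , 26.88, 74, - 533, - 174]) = [ - 842, -533, - 334, - 319, - 305, - 174, - 135,  -  99, 6.14, 367/16 , 26.88, 74,  457/3, 601, 684, 982] 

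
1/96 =1/96 = 0.01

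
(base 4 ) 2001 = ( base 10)129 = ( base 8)201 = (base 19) 6f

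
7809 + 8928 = 16737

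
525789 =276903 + 248886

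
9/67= 9/67= 0.13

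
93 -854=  - 761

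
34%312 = 34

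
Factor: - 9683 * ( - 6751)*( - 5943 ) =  - 388493511819 = - 3^1*7^1*23^1*43^1*157^1 *283^1*421^1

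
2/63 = 2/63 = 0.03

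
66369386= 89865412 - 23496026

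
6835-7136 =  - 301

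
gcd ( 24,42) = 6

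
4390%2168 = 54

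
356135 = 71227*5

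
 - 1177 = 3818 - 4995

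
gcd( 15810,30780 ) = 30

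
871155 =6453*135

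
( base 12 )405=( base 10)581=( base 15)28B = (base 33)hk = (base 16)245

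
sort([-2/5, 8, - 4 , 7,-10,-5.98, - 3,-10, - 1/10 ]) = [-10, - 10,  -  5.98, - 4,-3,-2/5, - 1/10,7,  8 ]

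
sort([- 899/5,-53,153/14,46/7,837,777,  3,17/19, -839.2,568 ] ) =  [ - 839.2,- 899/5, - 53,17/19, 3,46/7,153/14,568 , 777, 837 ]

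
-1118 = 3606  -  4724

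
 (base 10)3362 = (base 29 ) 3SR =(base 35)2q2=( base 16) D22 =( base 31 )3fe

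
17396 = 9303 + 8093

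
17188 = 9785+7403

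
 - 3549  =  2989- 6538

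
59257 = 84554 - 25297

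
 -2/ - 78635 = 2/78635  =  0.00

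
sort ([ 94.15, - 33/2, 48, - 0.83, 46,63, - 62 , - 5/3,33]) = [ - 62, - 33/2, - 5/3, - 0.83, 33,46,48 , 63 , 94.15 ]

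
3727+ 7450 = 11177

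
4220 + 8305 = 12525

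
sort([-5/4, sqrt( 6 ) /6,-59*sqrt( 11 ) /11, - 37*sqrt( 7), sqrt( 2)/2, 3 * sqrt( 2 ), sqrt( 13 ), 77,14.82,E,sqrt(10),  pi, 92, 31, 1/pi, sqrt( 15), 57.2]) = [ -37 * sqrt ( 7), - 59* sqrt(11) /11, - 5/4,1/pi, sqrt( 6 )/6, sqrt( 2)/2,E, pi, sqrt( 10), sqrt( 13 ),sqrt( 15), 3*sqrt( 2 ), 14.82,31, 57.2, 77, 92 ] 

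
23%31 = 23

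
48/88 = 6/11 = 0.55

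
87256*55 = 4799080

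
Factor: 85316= 2^2*7^1*11^1*277^1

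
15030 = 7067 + 7963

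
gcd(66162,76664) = 2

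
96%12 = 0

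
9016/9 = 1001 + 7/9 = 1001.78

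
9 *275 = 2475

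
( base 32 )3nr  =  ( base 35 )34K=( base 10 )3835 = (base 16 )efb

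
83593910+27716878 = 111310788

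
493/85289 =1/173=0.01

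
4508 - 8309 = -3801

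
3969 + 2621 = 6590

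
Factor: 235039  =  7^1*33577^1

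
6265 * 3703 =23199295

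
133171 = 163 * 817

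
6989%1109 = 335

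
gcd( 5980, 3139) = 1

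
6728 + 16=6744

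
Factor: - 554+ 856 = 302 = 2^1 * 151^1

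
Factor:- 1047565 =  - 5^1*19^1*11027^1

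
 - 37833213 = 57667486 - 95500699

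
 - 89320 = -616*145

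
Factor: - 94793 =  - 94793^1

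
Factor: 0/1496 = 0^1 = 0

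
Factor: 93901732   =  2^2* 23^2* 199^1*223^1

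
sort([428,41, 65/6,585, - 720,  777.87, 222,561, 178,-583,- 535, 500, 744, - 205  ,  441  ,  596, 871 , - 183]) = [-720, - 583, - 535, - 205,- 183, 65/6, 41,178,222, 428, 441, 500, 561, 585,  596, 744, 777.87, 871 ] 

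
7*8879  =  62153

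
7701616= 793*9712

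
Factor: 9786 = 2^1*3^1*7^1*233^1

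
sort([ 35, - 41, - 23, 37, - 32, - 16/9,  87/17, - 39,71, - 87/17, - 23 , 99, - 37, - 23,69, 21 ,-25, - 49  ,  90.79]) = [ - 49 ,  -  41, - 39, - 37, - 32 , - 25, - 23  , - 23,  -  23, - 87/17, - 16/9,  87/17 , 21,  35,37,69, 71,  90.79, 99]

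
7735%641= 43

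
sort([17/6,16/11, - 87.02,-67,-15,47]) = [  -  87.02, - 67 , - 15  ,  16/11, 17/6 , 47]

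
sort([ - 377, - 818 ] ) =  [ - 818, - 377] 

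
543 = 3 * 181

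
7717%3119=1479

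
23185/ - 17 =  - 23185/17 = - 1363.82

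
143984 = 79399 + 64585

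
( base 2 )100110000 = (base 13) 1a5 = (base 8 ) 460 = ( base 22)di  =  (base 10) 304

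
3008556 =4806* 626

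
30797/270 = 30797/270 = 114.06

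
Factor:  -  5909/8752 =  - 2^( - 4 )  *  19^1*311^1 * 547^( - 1)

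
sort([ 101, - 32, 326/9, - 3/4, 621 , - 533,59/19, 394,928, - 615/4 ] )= [ - 533, - 615/4,-32,  -  3/4,59/19,326/9, 101, 394, 621, 928] 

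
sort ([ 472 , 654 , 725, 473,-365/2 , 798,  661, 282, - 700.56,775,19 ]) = [ - 700.56,-365/2 , 19 , 282,472, 473 , 654,661, 725,775,  798]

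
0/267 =0 = 0.00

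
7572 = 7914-342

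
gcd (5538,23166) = 78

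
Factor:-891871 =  - 17^1*23^1 * 2281^1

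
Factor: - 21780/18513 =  - 2^2*5^1*17^( - 1 ) = - 20/17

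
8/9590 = 4/4795 =0.00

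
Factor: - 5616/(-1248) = 9/2 = 2^(  -  1)*3^2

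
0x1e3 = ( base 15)223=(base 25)J8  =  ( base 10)483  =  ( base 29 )gj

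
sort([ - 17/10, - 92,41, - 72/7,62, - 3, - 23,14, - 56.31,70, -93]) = [ - 93, - 92, - 56.31, - 23, - 72/7, - 3,-17/10,14,41,62,70 ] 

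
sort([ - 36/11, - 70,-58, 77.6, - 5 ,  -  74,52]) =[ - 74, - 70, - 58, - 5, - 36/11 , 52,77.6]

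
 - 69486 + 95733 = 26247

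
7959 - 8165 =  - 206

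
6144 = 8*768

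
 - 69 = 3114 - 3183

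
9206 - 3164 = 6042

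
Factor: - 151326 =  - 2^1*3^2*7^1* 1201^1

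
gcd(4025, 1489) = 1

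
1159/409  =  1159/409 = 2.83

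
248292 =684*363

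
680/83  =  680/83=8.19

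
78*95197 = 7425366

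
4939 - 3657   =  1282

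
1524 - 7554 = - 6030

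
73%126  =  73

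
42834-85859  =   - 43025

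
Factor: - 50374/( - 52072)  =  2^( - 2)*23^( - 1)*89^1 = 89/92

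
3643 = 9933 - 6290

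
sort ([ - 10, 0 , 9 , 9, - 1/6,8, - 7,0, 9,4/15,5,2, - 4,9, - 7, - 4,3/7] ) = [ - 10, - 7,  -  7, - 4, - 4, - 1/6 , 0,  0,4/15,3/7,2,5,8, 9,9,9,9]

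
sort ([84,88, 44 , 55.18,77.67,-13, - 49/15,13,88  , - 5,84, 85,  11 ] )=[-13, - 5, - 49/15, 11 , 13, 44,  55.18, 77.67 , 84, 84,85,88  ,  88] 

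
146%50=46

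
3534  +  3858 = 7392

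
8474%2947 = 2580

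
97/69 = 97/69 = 1.41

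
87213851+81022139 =168235990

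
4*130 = 520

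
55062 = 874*63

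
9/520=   9/520 = 0.02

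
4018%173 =39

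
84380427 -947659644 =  - 863279217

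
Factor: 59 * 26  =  2^1*13^1 * 59^1 = 1534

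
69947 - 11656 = 58291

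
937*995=932315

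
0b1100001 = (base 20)4H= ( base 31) 34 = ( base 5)342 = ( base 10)97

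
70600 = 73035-2435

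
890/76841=890/76841 = 0.01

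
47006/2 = 23503 = 23503.00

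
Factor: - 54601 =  - 54601^1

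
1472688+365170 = 1837858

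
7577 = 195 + 7382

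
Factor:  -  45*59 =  - 3^2*5^1*59^1 = - 2655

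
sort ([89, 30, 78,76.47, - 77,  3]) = [ - 77,3 , 30, 76.47, 78, 89 ] 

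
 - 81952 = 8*( - 10244)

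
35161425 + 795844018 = 831005443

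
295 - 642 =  - 347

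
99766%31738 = 4552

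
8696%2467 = 1295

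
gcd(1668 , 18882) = 6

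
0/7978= 0 = 0.00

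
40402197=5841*6917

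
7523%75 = 23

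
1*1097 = 1097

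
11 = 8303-8292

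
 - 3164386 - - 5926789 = 2762403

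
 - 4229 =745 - 4974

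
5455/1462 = 3+ 1069/1462 = 3.73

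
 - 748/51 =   -  15 + 1/3 = - 14.67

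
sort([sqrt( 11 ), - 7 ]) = [-7, sqrt( 11)] 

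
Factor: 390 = 2^1*3^1 * 5^1*13^1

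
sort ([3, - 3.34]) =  [  -  3.34, 3 ] 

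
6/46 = 3/23 = 0.13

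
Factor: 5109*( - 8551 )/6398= - 43687059/6398 = - 2^ ( - 1)*3^1*7^(-1 )* 13^1*17^1*131^1*457^( - 1)*503^1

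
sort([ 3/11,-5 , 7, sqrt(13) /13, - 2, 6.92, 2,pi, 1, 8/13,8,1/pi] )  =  [ - 5, -2, 3/11, sqrt( 13 )/13 , 1/pi, 8/13,1, 2,pi, 6.92, 7,8] 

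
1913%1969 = 1913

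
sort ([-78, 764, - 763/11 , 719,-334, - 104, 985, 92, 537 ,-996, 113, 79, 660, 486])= [  -  996,-334, - 104,-78,-763/11, 79,92, 113,486,537, 660, 719, 764, 985 ]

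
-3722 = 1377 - 5099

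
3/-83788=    - 1+ 83785/83788= -0.00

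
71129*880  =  62593520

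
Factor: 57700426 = 2^1*7^1*4121459^1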